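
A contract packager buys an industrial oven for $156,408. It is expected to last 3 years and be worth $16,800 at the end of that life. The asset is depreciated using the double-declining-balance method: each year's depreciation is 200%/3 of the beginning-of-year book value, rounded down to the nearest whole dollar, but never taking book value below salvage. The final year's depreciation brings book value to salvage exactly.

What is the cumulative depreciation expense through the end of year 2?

$139,029

Depreciable base = $156,408 − $16,800 = $139,608.
Year 1: ⌊$156,408 × 200%/3⌋ = $104,272. Book value $52,136.
Year 2: ⌊$52,136 × 200%/3⌋ = $34,757. Book value $17,379.
Accumulated through year 2 = $156,408 − $17,379 = $139,029.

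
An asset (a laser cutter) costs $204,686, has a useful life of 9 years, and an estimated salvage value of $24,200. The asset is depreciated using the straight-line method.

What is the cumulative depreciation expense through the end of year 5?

Depreciable base = $204,686 − $24,200 = $180,486.
Annual expense = $180,486 / 9 = $20,054.
End of year 1: book value $184,632.
End of year 2: book value $164,578.
End of year 3: book value $144,524.
End of year 4: book value $124,470.
End of year 5: book value $104,416.
Accumulated through year 5 = $204,686 − $104,416 = $100,270.

$100,270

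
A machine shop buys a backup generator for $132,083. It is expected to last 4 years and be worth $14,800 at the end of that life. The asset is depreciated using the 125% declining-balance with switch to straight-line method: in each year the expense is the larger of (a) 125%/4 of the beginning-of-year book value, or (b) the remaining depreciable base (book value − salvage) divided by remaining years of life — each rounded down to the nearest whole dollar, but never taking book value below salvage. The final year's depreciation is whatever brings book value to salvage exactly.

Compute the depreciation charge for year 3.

Depreciable base = $132,083 − $14,800 = $117,283.
Year 1: DB = ⌊$132,083 × 125%/4⌋ = $41,275; SL = ⌊$117,283/4⌋ = $29,320 → take DB $41,275. Book value $90,808.
Year 2: DB = ⌊$90,808 × 125%/4⌋ = $28,377; SL = ⌊$76,008/3⌋ = $25,336 → take DB $28,377. Book value $62,431.
Year 3: DB = ⌊$62,431 × 125%/4⌋ = $19,509; SL = ⌊$47,631/2⌋ = $23,815 → take SL $23,815. Book value $38,616.

$23,815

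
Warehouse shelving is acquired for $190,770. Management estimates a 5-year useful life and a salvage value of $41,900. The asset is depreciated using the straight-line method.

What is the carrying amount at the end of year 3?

$101,448

Depreciable base = $190,770 − $41,900 = $148,870.
Annual expense = $148,870 / 5 = $29,774.
End of year 1: book value $160,996.
End of year 2: book value $131,222.
End of year 3: book value $101,448.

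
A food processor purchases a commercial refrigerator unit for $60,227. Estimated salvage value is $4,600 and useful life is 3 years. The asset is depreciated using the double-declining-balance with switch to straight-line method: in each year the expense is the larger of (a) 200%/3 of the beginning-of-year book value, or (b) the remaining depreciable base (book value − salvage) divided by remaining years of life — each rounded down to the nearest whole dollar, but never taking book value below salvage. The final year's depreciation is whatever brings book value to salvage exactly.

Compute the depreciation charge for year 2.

Depreciable base = $60,227 − $4,600 = $55,627.
Year 1: DB = ⌊$60,227 × 200%/3⌋ = $40,151; SL = ⌊$55,627/3⌋ = $18,542 → take DB $40,151. Book value $20,076.
Year 2: DB = ⌊$20,076 × 200%/3⌋ = $13,384; SL = ⌊$15,476/2⌋ = $7,738 → take DB $13,384. Book value $6,692.

$13,384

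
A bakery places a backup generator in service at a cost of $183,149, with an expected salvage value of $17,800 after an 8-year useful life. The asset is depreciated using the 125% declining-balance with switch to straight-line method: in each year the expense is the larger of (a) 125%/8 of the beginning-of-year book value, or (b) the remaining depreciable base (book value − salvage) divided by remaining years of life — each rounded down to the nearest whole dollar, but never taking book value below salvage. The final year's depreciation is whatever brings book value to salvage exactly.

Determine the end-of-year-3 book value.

Depreciable base = $183,149 − $17,800 = $165,349.
Year 1: DB = ⌊$183,149 × 125%/8⌋ = $28,617; SL = ⌊$165,349/8⌋ = $20,668 → take DB $28,617. Book value $154,532.
Year 2: DB = ⌊$154,532 × 125%/8⌋ = $24,145; SL = ⌊$136,732/7⌋ = $19,533 → take DB $24,145. Book value $130,387.
Year 3: DB = ⌊$130,387 × 125%/8⌋ = $20,372; SL = ⌊$112,587/6⌋ = $18,764 → take DB $20,372. Book value $110,015.

$110,015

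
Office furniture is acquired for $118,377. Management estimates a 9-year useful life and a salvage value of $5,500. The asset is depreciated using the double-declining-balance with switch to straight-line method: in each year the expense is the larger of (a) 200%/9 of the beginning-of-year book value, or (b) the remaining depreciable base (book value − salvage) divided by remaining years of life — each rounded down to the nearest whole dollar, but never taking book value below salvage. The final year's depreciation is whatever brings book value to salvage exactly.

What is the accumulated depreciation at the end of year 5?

Depreciable base = $118,377 − $5,500 = $112,877.
Year 1: DB = ⌊$118,377 × 200%/9⌋ = $26,306; SL = ⌊$112,877/9⌋ = $12,541 → take DB $26,306. Book value $92,071.
Year 2: DB = ⌊$92,071 × 200%/9⌋ = $20,460; SL = ⌊$86,571/8⌋ = $10,821 → take DB $20,460. Book value $71,611.
Year 3: DB = ⌊$71,611 × 200%/9⌋ = $15,913; SL = ⌊$66,111/7⌋ = $9,444 → take DB $15,913. Book value $55,698.
Year 4: DB = ⌊$55,698 × 200%/9⌋ = $12,377; SL = ⌊$50,198/6⌋ = $8,366 → take DB $12,377. Book value $43,321.
Year 5: DB = ⌊$43,321 × 200%/9⌋ = $9,626; SL = ⌊$37,821/5⌋ = $7,564 → take DB $9,626. Book value $33,695.
Accumulated through year 5 = $118,377 − $33,695 = $84,682.

$84,682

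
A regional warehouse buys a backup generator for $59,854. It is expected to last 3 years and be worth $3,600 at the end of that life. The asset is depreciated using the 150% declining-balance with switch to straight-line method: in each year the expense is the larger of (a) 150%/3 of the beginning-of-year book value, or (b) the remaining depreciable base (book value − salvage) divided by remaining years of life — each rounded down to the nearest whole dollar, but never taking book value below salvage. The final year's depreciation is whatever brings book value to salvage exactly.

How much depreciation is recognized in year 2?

$14,963

Depreciable base = $59,854 − $3,600 = $56,254.
Year 1: DB = ⌊$59,854 × 150%/3⌋ = $29,927; SL = ⌊$56,254/3⌋ = $18,751 → take DB $29,927. Book value $29,927.
Year 2: DB = ⌊$29,927 × 150%/3⌋ = $14,963; SL = ⌊$26,327/2⌋ = $13,163 → take DB $14,963. Book value $14,964.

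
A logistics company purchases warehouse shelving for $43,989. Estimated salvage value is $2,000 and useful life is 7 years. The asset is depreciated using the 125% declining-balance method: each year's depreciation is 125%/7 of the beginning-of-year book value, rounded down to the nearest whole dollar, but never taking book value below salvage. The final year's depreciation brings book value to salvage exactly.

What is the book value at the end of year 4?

Depreciable base = $43,989 − $2,000 = $41,989.
Year 1: ⌊$43,989 × 125%/7⌋ = $7,855. Book value $36,134.
Year 2: ⌊$36,134 × 125%/7⌋ = $6,452. Book value $29,682.
Year 3: ⌊$29,682 × 125%/7⌋ = $5,300. Book value $24,382.
Year 4: ⌊$24,382 × 125%/7⌋ = $4,353. Book value $20,029.

$20,029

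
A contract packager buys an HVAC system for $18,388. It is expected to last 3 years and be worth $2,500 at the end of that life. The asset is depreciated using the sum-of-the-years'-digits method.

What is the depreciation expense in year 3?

Depreciable base = $18,388 − $2,500 = $15,888.
Sum of the years' digits = 3+2+1 = 6.
Year 1: $15,888 × 3/6 = $7,944. Book value $10,444.
Year 2: $15,888 × 2/6 = $5,296. Book value $5,148.
Year 3: $15,888 × 1/6 = $2,648. Book value $2,500.

$2,648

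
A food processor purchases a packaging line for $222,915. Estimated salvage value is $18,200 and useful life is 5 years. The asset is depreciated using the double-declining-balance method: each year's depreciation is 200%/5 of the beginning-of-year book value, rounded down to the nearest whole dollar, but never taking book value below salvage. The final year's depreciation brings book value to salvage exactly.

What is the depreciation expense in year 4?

$19,260

Depreciable base = $222,915 − $18,200 = $204,715.
Year 1: ⌊$222,915 × 200%/5⌋ = $89,166. Book value $133,749.
Year 2: ⌊$133,749 × 200%/5⌋ = $53,499. Book value $80,250.
Year 3: ⌊$80,250 × 200%/5⌋ = $32,100. Book value $48,150.
Year 4: ⌊$48,150 × 200%/5⌋ = $19,260. Book value $28,890.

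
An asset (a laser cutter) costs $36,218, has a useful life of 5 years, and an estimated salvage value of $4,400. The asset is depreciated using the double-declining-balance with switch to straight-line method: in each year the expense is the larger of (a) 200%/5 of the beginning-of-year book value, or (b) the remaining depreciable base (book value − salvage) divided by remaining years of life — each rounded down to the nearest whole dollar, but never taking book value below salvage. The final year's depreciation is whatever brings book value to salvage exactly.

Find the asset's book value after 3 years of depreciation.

$7,824

Depreciable base = $36,218 − $4,400 = $31,818.
Year 1: DB = ⌊$36,218 × 200%/5⌋ = $14,487; SL = ⌊$31,818/5⌋ = $6,363 → take DB $14,487. Book value $21,731.
Year 2: DB = ⌊$21,731 × 200%/5⌋ = $8,692; SL = ⌊$17,331/4⌋ = $4,332 → take DB $8,692. Book value $13,039.
Year 3: DB = ⌊$13,039 × 200%/5⌋ = $5,215; SL = ⌊$8,639/3⌋ = $2,879 → take DB $5,215. Book value $7,824.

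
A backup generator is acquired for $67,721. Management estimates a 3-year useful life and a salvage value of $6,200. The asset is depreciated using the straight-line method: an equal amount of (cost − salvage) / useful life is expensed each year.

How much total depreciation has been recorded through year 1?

Depreciable base = $67,721 − $6,200 = $61,521.
Annual expense = $61,521 / 3 = $20,507.
End of year 1: book value $47,214.
Accumulated through year 1 = $67,721 − $47,214 = $20,507.

$20,507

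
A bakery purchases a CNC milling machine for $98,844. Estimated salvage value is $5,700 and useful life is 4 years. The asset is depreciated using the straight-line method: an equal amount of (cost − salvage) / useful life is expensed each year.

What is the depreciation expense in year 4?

$23,286

Depreciable base = $98,844 − $5,700 = $93,144.
Annual expense = $93,144 / 4 = $23,286.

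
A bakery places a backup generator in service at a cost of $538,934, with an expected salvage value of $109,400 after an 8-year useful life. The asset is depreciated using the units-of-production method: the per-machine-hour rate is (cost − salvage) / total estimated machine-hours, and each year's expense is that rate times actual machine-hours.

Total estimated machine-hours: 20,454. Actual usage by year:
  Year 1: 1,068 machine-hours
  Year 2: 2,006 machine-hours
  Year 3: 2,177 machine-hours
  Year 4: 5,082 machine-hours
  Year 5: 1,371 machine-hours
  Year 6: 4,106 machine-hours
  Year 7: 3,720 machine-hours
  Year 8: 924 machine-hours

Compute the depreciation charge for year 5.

Depreciable base = $538,934 − $109,400 = $429,534.
Rate = $429,534 / 20,454 machine-hours = $21 per machine-hour.
Year 1: 1,068 × $21 = $22,428. Book value $516,506.
Year 2: 2,006 × $21 = $42,126. Book value $474,380.
Year 3: 2,177 × $21 = $45,717. Book value $428,663.
Year 4: 5,082 × $21 = $106,722. Book value $321,941.
Year 5: 1,371 × $21 = $28,791. Book value $293,150.

$28,791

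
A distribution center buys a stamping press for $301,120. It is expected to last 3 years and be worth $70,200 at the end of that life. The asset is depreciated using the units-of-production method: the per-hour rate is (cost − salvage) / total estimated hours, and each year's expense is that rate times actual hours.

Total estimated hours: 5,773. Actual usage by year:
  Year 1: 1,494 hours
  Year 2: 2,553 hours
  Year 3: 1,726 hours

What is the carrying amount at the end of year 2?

$139,240

Depreciable base = $301,120 − $70,200 = $230,920.
Rate = $230,920 / 5,773 hours = $40 per hour.
Year 1: 1,494 × $40 = $59,760. Book value $241,360.
Year 2: 2,553 × $40 = $102,120. Book value $139,240.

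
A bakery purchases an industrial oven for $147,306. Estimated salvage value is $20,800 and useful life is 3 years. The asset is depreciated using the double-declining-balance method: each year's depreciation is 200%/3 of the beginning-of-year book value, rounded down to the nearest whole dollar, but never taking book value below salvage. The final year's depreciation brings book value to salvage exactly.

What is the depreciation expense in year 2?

$28,302

Depreciable base = $147,306 − $20,800 = $126,506.
Year 1: ⌊$147,306 × 200%/3⌋ = $98,204. Book value $49,102.
Year 2: ⌊$49,102 × 200%/3⌋ = $32,734, capped at $28,302. Book value $20,800.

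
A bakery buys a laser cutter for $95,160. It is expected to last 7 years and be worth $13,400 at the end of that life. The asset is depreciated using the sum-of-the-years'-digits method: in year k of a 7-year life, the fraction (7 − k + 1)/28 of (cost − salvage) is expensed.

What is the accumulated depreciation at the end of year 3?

$52,560

Depreciable base = $95,160 − $13,400 = $81,760.
Sum of the years' digits = 7+6+5+4+3+2+1 = 28.
Year 1: $81,760 × 7/28 = $20,440. Book value $74,720.
Year 2: $81,760 × 6/28 = $17,520. Book value $57,200.
Year 3: $81,760 × 5/28 = $14,600. Book value $42,600.
Accumulated through year 3 = $95,160 − $42,600 = $52,560.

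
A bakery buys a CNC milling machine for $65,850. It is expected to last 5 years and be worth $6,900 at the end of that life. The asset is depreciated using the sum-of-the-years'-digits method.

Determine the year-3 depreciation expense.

Depreciable base = $65,850 − $6,900 = $58,950.
Sum of the years' digits = 5+4+3+2+1 = 15.
Year 1: $58,950 × 5/15 = $19,650. Book value $46,200.
Year 2: $58,950 × 4/15 = $15,720. Book value $30,480.
Year 3: $58,950 × 3/15 = $11,790. Book value $18,690.

$11,790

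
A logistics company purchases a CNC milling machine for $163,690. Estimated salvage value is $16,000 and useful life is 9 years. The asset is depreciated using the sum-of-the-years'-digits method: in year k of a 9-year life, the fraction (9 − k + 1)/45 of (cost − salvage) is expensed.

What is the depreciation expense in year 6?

Depreciable base = $163,690 − $16,000 = $147,690.
Sum of the years' digits = 9+8+7+6+5+4+3+2+1 = 45.
Year 1: $147,690 × 9/45 = $29,538. Book value $134,152.
Year 2: $147,690 × 8/45 = $26,256. Book value $107,896.
Year 3: $147,690 × 7/45 = $22,974. Book value $84,922.
Year 4: $147,690 × 6/45 = $19,692. Book value $65,230.
Year 5: $147,690 × 5/45 = $16,410. Book value $48,820.
Year 6: $147,690 × 4/45 = $13,128. Book value $35,692.

$13,128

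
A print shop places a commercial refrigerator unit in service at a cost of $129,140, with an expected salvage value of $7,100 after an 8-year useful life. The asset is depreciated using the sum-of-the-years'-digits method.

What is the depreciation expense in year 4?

Depreciable base = $129,140 − $7,100 = $122,040.
Sum of the years' digits = 8+7+6+5+4+3+2+1 = 36.
Year 1: $122,040 × 8/36 = $27,120. Book value $102,020.
Year 2: $122,040 × 7/36 = $23,730. Book value $78,290.
Year 3: $122,040 × 6/36 = $20,340. Book value $57,950.
Year 4: $122,040 × 5/36 = $16,950. Book value $41,000.

$16,950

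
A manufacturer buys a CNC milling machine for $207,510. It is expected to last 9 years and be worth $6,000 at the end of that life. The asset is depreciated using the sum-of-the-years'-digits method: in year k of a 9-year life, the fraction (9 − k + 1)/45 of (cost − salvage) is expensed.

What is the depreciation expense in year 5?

Depreciable base = $207,510 − $6,000 = $201,510.
Sum of the years' digits = 9+8+7+6+5+4+3+2+1 = 45.
Year 1: $201,510 × 9/45 = $40,302. Book value $167,208.
Year 2: $201,510 × 8/45 = $35,824. Book value $131,384.
Year 3: $201,510 × 7/45 = $31,346. Book value $100,038.
Year 4: $201,510 × 6/45 = $26,868. Book value $73,170.
Year 5: $201,510 × 5/45 = $22,390. Book value $50,780.

$22,390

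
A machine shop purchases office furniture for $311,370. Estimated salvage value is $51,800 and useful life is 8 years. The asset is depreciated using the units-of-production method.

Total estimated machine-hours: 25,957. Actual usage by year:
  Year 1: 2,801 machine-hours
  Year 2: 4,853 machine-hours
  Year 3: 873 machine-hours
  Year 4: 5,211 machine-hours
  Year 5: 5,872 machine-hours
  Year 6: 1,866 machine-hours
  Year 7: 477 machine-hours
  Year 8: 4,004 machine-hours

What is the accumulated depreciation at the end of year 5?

$196,100

Depreciable base = $311,370 − $51,800 = $259,570.
Rate = $259,570 / 25,957 machine-hours = $10 per machine-hour.
Year 1: 2,801 × $10 = $28,010. Book value $283,360.
Year 2: 4,853 × $10 = $48,530. Book value $234,830.
Year 3: 873 × $10 = $8,730. Book value $226,100.
Year 4: 5,211 × $10 = $52,110. Book value $173,990.
Year 5: 5,872 × $10 = $58,720. Book value $115,270.
Accumulated through year 5 = $311,370 − $115,270 = $196,100.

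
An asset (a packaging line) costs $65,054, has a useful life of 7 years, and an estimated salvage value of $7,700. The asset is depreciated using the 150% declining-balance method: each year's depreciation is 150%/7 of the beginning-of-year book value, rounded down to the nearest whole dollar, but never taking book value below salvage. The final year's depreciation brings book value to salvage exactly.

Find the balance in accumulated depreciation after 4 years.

$40,260

Depreciable base = $65,054 − $7,700 = $57,354.
Year 1: ⌊$65,054 × 150%/7⌋ = $13,940. Book value $51,114.
Year 2: ⌊$51,114 × 150%/7⌋ = $10,953. Book value $40,161.
Year 3: ⌊$40,161 × 150%/7⌋ = $8,605. Book value $31,556.
Year 4: ⌊$31,556 × 150%/7⌋ = $6,762. Book value $24,794.
Accumulated through year 4 = $65,054 − $24,794 = $40,260.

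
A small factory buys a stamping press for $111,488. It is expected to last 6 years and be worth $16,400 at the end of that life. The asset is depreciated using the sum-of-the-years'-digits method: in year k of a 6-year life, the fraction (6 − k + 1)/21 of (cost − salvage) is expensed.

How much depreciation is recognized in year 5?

$9,056

Depreciable base = $111,488 − $16,400 = $95,088.
Sum of the years' digits = 6+5+4+3+2+1 = 21.
Year 1: $95,088 × 6/21 = $27,168. Book value $84,320.
Year 2: $95,088 × 5/21 = $22,640. Book value $61,680.
Year 3: $95,088 × 4/21 = $18,112. Book value $43,568.
Year 4: $95,088 × 3/21 = $13,584. Book value $29,984.
Year 5: $95,088 × 2/21 = $9,056. Book value $20,928.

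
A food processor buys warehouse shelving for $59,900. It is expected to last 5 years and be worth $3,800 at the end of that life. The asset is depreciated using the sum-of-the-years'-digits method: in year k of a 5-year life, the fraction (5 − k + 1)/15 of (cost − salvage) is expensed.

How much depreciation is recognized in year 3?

Depreciable base = $59,900 − $3,800 = $56,100.
Sum of the years' digits = 5+4+3+2+1 = 15.
Year 1: $56,100 × 5/15 = $18,700. Book value $41,200.
Year 2: $56,100 × 4/15 = $14,960. Book value $26,240.
Year 3: $56,100 × 3/15 = $11,220. Book value $15,020.

$11,220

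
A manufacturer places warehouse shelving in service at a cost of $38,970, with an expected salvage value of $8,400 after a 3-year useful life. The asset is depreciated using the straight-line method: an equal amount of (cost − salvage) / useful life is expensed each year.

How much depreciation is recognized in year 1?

Depreciable base = $38,970 − $8,400 = $30,570.
Annual expense = $30,570 / 3 = $10,190.

$10,190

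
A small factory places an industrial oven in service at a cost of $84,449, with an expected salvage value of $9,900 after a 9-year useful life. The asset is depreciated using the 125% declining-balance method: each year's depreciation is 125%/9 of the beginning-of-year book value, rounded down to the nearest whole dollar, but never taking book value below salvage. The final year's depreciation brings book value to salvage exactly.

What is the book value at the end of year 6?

Depreciable base = $84,449 − $9,900 = $74,549.
Year 1: ⌊$84,449 × 125%/9⌋ = $11,729. Book value $72,720.
Year 2: ⌊$72,720 × 125%/9⌋ = $10,100. Book value $62,620.
Year 3: ⌊$62,620 × 125%/9⌋ = $8,697. Book value $53,923.
Year 4: ⌊$53,923 × 125%/9⌋ = $7,489. Book value $46,434.
Year 5: ⌊$46,434 × 125%/9⌋ = $6,449. Book value $39,985.
Year 6: ⌊$39,985 × 125%/9⌋ = $5,553. Book value $34,432.

$34,432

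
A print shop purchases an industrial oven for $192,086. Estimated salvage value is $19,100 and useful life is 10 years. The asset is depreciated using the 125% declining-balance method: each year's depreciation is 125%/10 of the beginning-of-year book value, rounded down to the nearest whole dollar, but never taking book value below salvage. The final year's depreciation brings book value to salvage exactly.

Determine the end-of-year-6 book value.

Depreciable base = $192,086 − $19,100 = $172,986.
Year 1: ⌊$192,086 × 125%/10⌋ = $24,010. Book value $168,076.
Year 2: ⌊$168,076 × 125%/10⌋ = $21,009. Book value $147,067.
Year 3: ⌊$147,067 × 125%/10⌋ = $18,383. Book value $128,684.
Year 4: ⌊$128,684 × 125%/10⌋ = $16,085. Book value $112,599.
Year 5: ⌊$112,599 × 125%/10⌋ = $14,074. Book value $98,525.
Year 6: ⌊$98,525 × 125%/10⌋ = $12,315. Book value $86,210.

$86,210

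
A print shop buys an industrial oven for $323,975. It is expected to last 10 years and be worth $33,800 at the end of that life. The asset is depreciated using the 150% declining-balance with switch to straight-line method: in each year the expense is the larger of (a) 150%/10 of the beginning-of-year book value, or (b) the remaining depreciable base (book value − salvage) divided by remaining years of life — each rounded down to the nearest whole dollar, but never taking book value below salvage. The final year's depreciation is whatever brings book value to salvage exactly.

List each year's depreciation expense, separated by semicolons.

Depreciable base = $323,975 − $33,800 = $290,175.
Year 1: DB = ⌊$323,975 × 150%/10⌋ = $48,596; SL = ⌊$290,175/10⌋ = $29,017 → take DB $48,596. Book value $275,379.
Year 2: DB = ⌊$275,379 × 150%/10⌋ = $41,306; SL = ⌊$241,579/9⌋ = $26,842 → take DB $41,306. Book value $234,073.
Year 3: DB = ⌊$234,073 × 150%/10⌋ = $35,110; SL = ⌊$200,273/8⌋ = $25,034 → take DB $35,110. Book value $198,963.
Year 4: DB = ⌊$198,963 × 150%/10⌋ = $29,844; SL = ⌊$165,163/7⌋ = $23,594 → take DB $29,844. Book value $169,119.
Year 5: DB = ⌊$169,119 × 150%/10⌋ = $25,367; SL = ⌊$135,319/6⌋ = $22,553 → take DB $25,367. Book value $143,752.
Year 6: DB = ⌊$143,752 × 150%/10⌋ = $21,562; SL = ⌊$109,952/5⌋ = $21,990 → take SL $21,990. Book value $121,762.
Year 7: DB = ⌊$121,762 × 150%/10⌋ = $18,264; SL = ⌊$87,962/4⌋ = $21,990 → take SL $21,990. Book value $99,772.
Year 8: DB = ⌊$99,772 × 150%/10⌋ = $14,965; SL = ⌊$65,972/3⌋ = $21,990 → take SL $21,990. Book value $77,782.
Year 9: DB = ⌊$77,782 × 150%/10⌋ = $11,667; SL = ⌊$43,982/2⌋ = $21,991 → take SL $21,991. Book value $55,791.
Year 10 (final): $55,791 − $33,800 = $21,991. Book value $33,800.

$48,596; $41,306; $35,110; $29,844; $25,367; $21,990; $21,990; $21,990; $21,991; $21,991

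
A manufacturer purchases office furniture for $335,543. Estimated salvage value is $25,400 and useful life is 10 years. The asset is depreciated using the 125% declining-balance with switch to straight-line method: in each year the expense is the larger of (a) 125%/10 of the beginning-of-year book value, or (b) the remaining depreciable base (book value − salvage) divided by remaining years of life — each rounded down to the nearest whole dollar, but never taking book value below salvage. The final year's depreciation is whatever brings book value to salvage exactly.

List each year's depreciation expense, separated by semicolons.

Depreciable base = $335,543 − $25,400 = $310,143.
Year 1: DB = ⌊$335,543 × 125%/10⌋ = $41,942; SL = ⌊$310,143/10⌋ = $31,014 → take DB $41,942. Book value $293,601.
Year 2: DB = ⌊$293,601 × 125%/10⌋ = $36,700; SL = ⌊$268,201/9⌋ = $29,800 → take DB $36,700. Book value $256,901.
Year 3: DB = ⌊$256,901 × 125%/10⌋ = $32,112; SL = ⌊$231,501/8⌋ = $28,937 → take DB $32,112. Book value $224,789.
Year 4: DB = ⌊$224,789 × 125%/10⌋ = $28,098; SL = ⌊$199,389/7⌋ = $28,484 → take SL $28,484. Book value $196,305.
Year 5: DB = ⌊$196,305 × 125%/10⌋ = $24,538; SL = ⌊$170,905/6⌋ = $28,484 → take SL $28,484. Book value $167,821.
Year 6: DB = ⌊$167,821 × 125%/10⌋ = $20,977; SL = ⌊$142,421/5⌋ = $28,484 → take SL $28,484. Book value $139,337.
Year 7: DB = ⌊$139,337 × 125%/10⌋ = $17,417; SL = ⌊$113,937/4⌋ = $28,484 → take SL $28,484. Book value $110,853.
Year 8: DB = ⌊$110,853 × 125%/10⌋ = $13,856; SL = ⌊$85,453/3⌋ = $28,484 → take SL $28,484. Book value $82,369.
Year 9: DB = ⌊$82,369 × 125%/10⌋ = $10,296; SL = ⌊$56,969/2⌋ = $28,484 → take SL $28,484. Book value $53,885.
Year 10 (final): $53,885 − $25,400 = $28,485. Book value $25,400.

$41,942; $36,700; $32,112; $28,484; $28,484; $28,484; $28,484; $28,484; $28,484; $28,485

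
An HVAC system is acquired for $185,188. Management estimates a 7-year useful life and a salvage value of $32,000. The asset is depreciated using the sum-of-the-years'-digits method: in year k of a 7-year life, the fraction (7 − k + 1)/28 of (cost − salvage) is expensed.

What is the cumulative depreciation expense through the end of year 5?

Depreciable base = $185,188 − $32,000 = $153,188.
Sum of the years' digits = 7+6+5+4+3+2+1 = 28.
Year 1: $153,188 × 7/28 = $38,297. Book value $146,891.
Year 2: $153,188 × 6/28 = $32,826. Book value $114,065.
Year 3: $153,188 × 5/28 = $27,355. Book value $86,710.
Year 4: $153,188 × 4/28 = $21,884. Book value $64,826.
Year 5: $153,188 × 3/28 = $16,413. Book value $48,413.
Accumulated through year 5 = $185,188 − $48,413 = $136,775.

$136,775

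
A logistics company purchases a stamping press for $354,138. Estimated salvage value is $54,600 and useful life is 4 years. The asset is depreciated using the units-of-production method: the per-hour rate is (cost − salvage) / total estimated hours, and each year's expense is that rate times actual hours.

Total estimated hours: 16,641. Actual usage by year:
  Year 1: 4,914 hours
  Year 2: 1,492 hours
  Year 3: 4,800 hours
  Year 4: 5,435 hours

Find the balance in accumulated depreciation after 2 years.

Depreciable base = $354,138 − $54,600 = $299,538.
Rate = $299,538 / 16,641 hours = $18 per hour.
Year 1: 4,914 × $18 = $88,452. Book value $265,686.
Year 2: 1,492 × $18 = $26,856. Book value $238,830.
Accumulated through year 2 = $354,138 − $238,830 = $115,308.

$115,308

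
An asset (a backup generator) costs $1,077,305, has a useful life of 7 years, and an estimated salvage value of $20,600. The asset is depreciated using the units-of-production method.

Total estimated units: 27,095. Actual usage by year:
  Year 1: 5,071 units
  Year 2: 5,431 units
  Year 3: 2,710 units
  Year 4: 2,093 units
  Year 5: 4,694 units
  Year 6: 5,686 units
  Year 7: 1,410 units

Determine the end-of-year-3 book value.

Depreciable base = $1,077,305 − $20,600 = $1,056,705.
Rate = $1,056,705 / 27,095 units = $39 per unit.
Year 1: 5,071 × $39 = $197,769. Book value $879,536.
Year 2: 5,431 × $39 = $211,809. Book value $667,727.
Year 3: 2,710 × $39 = $105,690. Book value $562,037.

$562,037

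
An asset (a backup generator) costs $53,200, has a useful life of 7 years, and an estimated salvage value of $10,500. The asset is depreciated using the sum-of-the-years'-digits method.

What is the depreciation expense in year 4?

Depreciable base = $53,200 − $10,500 = $42,700.
Sum of the years' digits = 7+6+5+4+3+2+1 = 28.
Year 1: $42,700 × 7/28 = $10,675. Book value $42,525.
Year 2: $42,700 × 6/28 = $9,150. Book value $33,375.
Year 3: $42,700 × 5/28 = $7,625. Book value $25,750.
Year 4: $42,700 × 4/28 = $6,100. Book value $19,650.

$6,100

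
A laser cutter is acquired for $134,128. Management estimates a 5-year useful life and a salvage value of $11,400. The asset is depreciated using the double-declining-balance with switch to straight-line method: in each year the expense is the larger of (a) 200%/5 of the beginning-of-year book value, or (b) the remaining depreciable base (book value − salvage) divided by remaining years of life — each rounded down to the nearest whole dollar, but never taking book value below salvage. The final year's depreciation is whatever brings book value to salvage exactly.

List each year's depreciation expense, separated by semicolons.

Depreciable base = $134,128 − $11,400 = $122,728.
Year 1: DB = ⌊$134,128 × 200%/5⌋ = $53,651; SL = ⌊$122,728/5⌋ = $24,545 → take DB $53,651. Book value $80,477.
Year 2: DB = ⌊$80,477 × 200%/5⌋ = $32,190; SL = ⌊$69,077/4⌋ = $17,269 → take DB $32,190. Book value $48,287.
Year 3: DB = ⌊$48,287 × 200%/5⌋ = $19,314; SL = ⌊$36,887/3⌋ = $12,295 → take DB $19,314. Book value $28,973.
Year 4: DB = ⌊$28,973 × 200%/5⌋ = $11,589; SL = ⌊$17,573/2⌋ = $8,786 → take DB $11,589. Book value $17,384.
Year 5 (final): $17,384 − $11,400 = $5,984. Book value $11,400.

$53,651; $32,190; $19,314; $11,589; $5,984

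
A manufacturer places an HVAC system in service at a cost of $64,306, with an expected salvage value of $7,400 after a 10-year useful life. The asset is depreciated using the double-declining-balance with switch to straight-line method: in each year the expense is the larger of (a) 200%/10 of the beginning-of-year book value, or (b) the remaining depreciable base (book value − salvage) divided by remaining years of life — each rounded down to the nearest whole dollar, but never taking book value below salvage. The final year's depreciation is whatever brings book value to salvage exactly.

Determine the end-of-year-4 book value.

$26,340

Depreciable base = $64,306 − $7,400 = $56,906.
Year 1: DB = ⌊$64,306 × 200%/10⌋ = $12,861; SL = ⌊$56,906/10⌋ = $5,690 → take DB $12,861. Book value $51,445.
Year 2: DB = ⌊$51,445 × 200%/10⌋ = $10,289; SL = ⌊$44,045/9⌋ = $4,893 → take DB $10,289. Book value $41,156.
Year 3: DB = ⌊$41,156 × 200%/10⌋ = $8,231; SL = ⌊$33,756/8⌋ = $4,219 → take DB $8,231. Book value $32,925.
Year 4: DB = ⌊$32,925 × 200%/10⌋ = $6,585; SL = ⌊$25,525/7⌋ = $3,646 → take DB $6,585. Book value $26,340.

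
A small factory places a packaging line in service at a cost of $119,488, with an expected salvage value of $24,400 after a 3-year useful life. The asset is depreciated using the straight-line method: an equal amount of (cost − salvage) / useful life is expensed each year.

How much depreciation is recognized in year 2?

$31,696

Depreciable base = $119,488 − $24,400 = $95,088.
Annual expense = $95,088 / 3 = $31,696.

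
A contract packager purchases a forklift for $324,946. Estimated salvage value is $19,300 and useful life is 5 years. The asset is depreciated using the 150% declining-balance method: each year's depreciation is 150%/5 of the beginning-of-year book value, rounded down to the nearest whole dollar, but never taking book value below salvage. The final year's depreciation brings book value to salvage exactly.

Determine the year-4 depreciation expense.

$33,437

Depreciable base = $324,946 − $19,300 = $305,646.
Year 1: ⌊$324,946 × 150%/5⌋ = $97,483. Book value $227,463.
Year 2: ⌊$227,463 × 150%/5⌋ = $68,238. Book value $159,225.
Year 3: ⌊$159,225 × 150%/5⌋ = $47,767. Book value $111,458.
Year 4: ⌊$111,458 × 150%/5⌋ = $33,437. Book value $78,021.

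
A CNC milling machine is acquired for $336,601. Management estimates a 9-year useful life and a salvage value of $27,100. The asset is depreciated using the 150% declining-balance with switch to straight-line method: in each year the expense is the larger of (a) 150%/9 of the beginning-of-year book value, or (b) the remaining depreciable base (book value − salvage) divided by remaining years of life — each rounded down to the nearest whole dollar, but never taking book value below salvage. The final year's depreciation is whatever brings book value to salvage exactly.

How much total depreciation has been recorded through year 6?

$228,370

Depreciable base = $336,601 − $27,100 = $309,501.
Year 1: DB = ⌊$336,601 × 150%/9⌋ = $56,100; SL = ⌊$309,501/9⌋ = $34,389 → take DB $56,100. Book value $280,501.
Year 2: DB = ⌊$280,501 × 150%/9⌋ = $46,750; SL = ⌊$253,401/8⌋ = $31,675 → take DB $46,750. Book value $233,751.
Year 3: DB = ⌊$233,751 × 150%/9⌋ = $38,958; SL = ⌊$206,651/7⌋ = $29,521 → take DB $38,958. Book value $194,793.
Year 4: DB = ⌊$194,793 × 150%/9⌋ = $32,465; SL = ⌊$167,693/6⌋ = $27,948 → take DB $32,465. Book value $162,328.
Year 5: DB = ⌊$162,328 × 150%/9⌋ = $27,054; SL = ⌊$135,228/5⌋ = $27,045 → take DB $27,054. Book value $135,274.
Year 6: DB = ⌊$135,274 × 150%/9⌋ = $22,545; SL = ⌊$108,174/4⌋ = $27,043 → take SL $27,043. Book value $108,231.
Accumulated through year 6 = $336,601 − $108,231 = $228,370.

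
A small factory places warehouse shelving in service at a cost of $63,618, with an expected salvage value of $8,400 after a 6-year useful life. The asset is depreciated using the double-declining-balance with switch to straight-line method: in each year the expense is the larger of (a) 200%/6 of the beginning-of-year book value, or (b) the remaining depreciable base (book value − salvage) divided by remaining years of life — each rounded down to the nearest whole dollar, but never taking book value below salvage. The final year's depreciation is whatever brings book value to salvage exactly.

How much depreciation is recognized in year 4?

$6,283

Depreciable base = $63,618 − $8,400 = $55,218.
Year 1: DB = ⌊$63,618 × 200%/6⌋ = $21,206; SL = ⌊$55,218/6⌋ = $9,203 → take DB $21,206. Book value $42,412.
Year 2: DB = ⌊$42,412 × 200%/6⌋ = $14,137; SL = ⌊$34,012/5⌋ = $6,802 → take DB $14,137. Book value $28,275.
Year 3: DB = ⌊$28,275 × 200%/6⌋ = $9,425; SL = ⌊$19,875/4⌋ = $4,968 → take DB $9,425. Book value $18,850.
Year 4: DB = ⌊$18,850 × 200%/6⌋ = $6,283; SL = ⌊$10,450/3⌋ = $3,483 → take DB $6,283. Book value $12,567.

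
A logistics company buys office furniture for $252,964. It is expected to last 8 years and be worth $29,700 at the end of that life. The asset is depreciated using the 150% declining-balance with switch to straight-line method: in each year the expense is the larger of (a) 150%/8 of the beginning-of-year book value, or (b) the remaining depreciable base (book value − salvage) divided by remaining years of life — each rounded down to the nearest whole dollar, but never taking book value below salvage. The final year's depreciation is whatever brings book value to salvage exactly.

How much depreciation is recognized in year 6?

Depreciable base = $252,964 − $29,700 = $223,264.
Year 1: DB = ⌊$252,964 × 150%/8⌋ = $47,430; SL = ⌊$223,264/8⌋ = $27,908 → take DB $47,430. Book value $205,534.
Year 2: DB = ⌊$205,534 × 150%/8⌋ = $38,537; SL = ⌊$175,834/7⌋ = $25,119 → take DB $38,537. Book value $166,997.
Year 3: DB = ⌊$166,997 × 150%/8⌋ = $31,311; SL = ⌊$137,297/6⌋ = $22,882 → take DB $31,311. Book value $135,686.
Year 4: DB = ⌊$135,686 × 150%/8⌋ = $25,441; SL = ⌊$105,986/5⌋ = $21,197 → take DB $25,441. Book value $110,245.
Year 5: DB = ⌊$110,245 × 150%/8⌋ = $20,670; SL = ⌊$80,545/4⌋ = $20,136 → take DB $20,670. Book value $89,575.
Year 6: DB = ⌊$89,575 × 150%/8⌋ = $16,795; SL = ⌊$59,875/3⌋ = $19,958 → take SL $19,958. Book value $69,617.

$19,958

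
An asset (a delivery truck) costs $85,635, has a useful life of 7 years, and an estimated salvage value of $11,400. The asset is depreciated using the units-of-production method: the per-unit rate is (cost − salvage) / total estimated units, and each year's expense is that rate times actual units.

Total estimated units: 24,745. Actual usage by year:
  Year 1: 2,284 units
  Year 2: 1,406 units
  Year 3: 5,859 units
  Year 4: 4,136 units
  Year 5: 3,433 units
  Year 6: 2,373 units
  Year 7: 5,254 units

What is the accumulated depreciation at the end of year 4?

Depreciable base = $85,635 − $11,400 = $74,235.
Rate = $74,235 / 24,745 units = $3 per unit.
Year 1: 2,284 × $3 = $6,852. Book value $78,783.
Year 2: 1,406 × $3 = $4,218. Book value $74,565.
Year 3: 5,859 × $3 = $17,577. Book value $56,988.
Year 4: 4,136 × $3 = $12,408. Book value $44,580.
Accumulated through year 4 = $85,635 − $44,580 = $41,055.

$41,055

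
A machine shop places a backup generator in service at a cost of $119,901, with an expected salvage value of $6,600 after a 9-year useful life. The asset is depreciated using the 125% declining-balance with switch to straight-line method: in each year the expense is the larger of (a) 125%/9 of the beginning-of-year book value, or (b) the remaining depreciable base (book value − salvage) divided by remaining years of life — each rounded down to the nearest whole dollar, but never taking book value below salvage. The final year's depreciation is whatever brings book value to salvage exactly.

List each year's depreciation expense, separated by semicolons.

Depreciable base = $119,901 − $6,600 = $113,301.
Year 1: DB = ⌊$119,901 × 125%/9⌋ = $16,652; SL = ⌊$113,301/9⌋ = $12,589 → take DB $16,652. Book value $103,249.
Year 2: DB = ⌊$103,249 × 125%/9⌋ = $14,340; SL = ⌊$96,649/8⌋ = $12,081 → take DB $14,340. Book value $88,909.
Year 3: DB = ⌊$88,909 × 125%/9⌋ = $12,348; SL = ⌊$82,309/7⌋ = $11,758 → take DB $12,348. Book value $76,561.
Year 4: DB = ⌊$76,561 × 125%/9⌋ = $10,633; SL = ⌊$69,961/6⌋ = $11,660 → take SL $11,660. Book value $64,901.
Year 5: DB = ⌊$64,901 × 125%/9⌋ = $9,014; SL = ⌊$58,301/5⌋ = $11,660 → take SL $11,660. Book value $53,241.
Year 6: DB = ⌊$53,241 × 125%/9⌋ = $7,394; SL = ⌊$46,641/4⌋ = $11,660 → take SL $11,660. Book value $41,581.
Year 7: DB = ⌊$41,581 × 125%/9⌋ = $5,775; SL = ⌊$34,981/3⌋ = $11,660 → take SL $11,660. Book value $29,921.
Year 8: DB = ⌊$29,921 × 125%/9⌋ = $4,155; SL = ⌊$23,321/2⌋ = $11,660 → take SL $11,660. Book value $18,261.
Year 9 (final): $18,261 − $6,600 = $11,661. Book value $6,600.

$16,652; $14,340; $12,348; $11,660; $11,660; $11,660; $11,660; $11,660; $11,661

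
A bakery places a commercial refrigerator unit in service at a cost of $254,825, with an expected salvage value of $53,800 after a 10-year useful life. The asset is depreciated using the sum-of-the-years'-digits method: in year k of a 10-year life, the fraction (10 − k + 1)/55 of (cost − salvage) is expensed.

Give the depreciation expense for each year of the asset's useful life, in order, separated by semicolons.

Depreciable base = $254,825 − $53,800 = $201,025.
Sum of the years' digits = 10+9+8+7+6+5+4+3+2+1 = 55.
Year 1: $201,025 × 10/55 = $36,550. Book value $218,275.
Year 2: $201,025 × 9/55 = $32,895. Book value $185,380.
Year 3: $201,025 × 8/55 = $29,240. Book value $156,140.
Year 4: $201,025 × 7/55 = $25,585. Book value $130,555.
Year 5: $201,025 × 6/55 = $21,930. Book value $108,625.
Year 6: $201,025 × 5/55 = $18,275. Book value $90,350.
Year 7: $201,025 × 4/55 = $14,620. Book value $75,730.
Year 8: $201,025 × 3/55 = $10,965. Book value $64,765.
Year 9: $201,025 × 2/55 = $7,310. Book value $57,455.
Year 10: $201,025 × 1/55 = $3,655. Book value $53,800.

$36,550; $32,895; $29,240; $25,585; $21,930; $18,275; $14,620; $10,965; $7,310; $3,655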